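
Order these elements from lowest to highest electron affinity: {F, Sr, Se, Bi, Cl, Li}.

Sr, Li, Bi, Se, F, Cl

Li is in period 2, group 1; F is in period 2, group 17; Cl is in period 3, group 17; Se is in period 4, group 16; Sr is in period 5, group 2; Bi is in period 6, group 15.
Electron affinity generally becomes more exothermic across a period toward the halogens and less exothermic down a group.
These span different periods and groups, so the two trends combine.
Li > Sr: period and group pull opposite ways; the down-group shift dominates (60 vs 5 kJ/mol).
Bi > Li: period and group pull opposite ways; the across-period shift dominates (91 vs 60 kJ/mol).
Se > Bi: relative to Bi, both the across-period and down-group shifts push Se's electron affinity up.
F > Se: both effects reinforce here, so F is clearly the higher of the two.
Cl > F: this pair runs against the simple trend — see the exception note.
Note the exception: Cl has a higher electron affinity than F, contrary to the simple trend — F's small 2p subshell makes the incoming electron feel strong e⁻–e⁻ repulsion, so Cl actually releases more energy on gaining an electron.
Tabulated electron affinity (kJ/mol): Li 60, F 328, Cl 349, Se 195, Sr 5, Bi 91.
So from lowest to highest: Sr < Li < Bi < Se < F < Cl.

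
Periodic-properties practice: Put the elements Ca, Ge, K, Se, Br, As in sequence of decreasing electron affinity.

Br, Se, Ge, As, K, Ca

K is in period 4, group 1; Ca is in period 4, group 2; Ge is in period 4, group 14; As is in period 4, group 15; Se is in period 4, group 16; Br is in period 4, group 17.
Atoms with high Z_eff and room in the valence shell (especially the halogens) have the most exothermic electron affinities.
All lie in period 4; the across-period trend (electron affinity increases left to right) applies, with the exception below.
Note the exception: K has a higher electron affinity than Ca, contrary to the simple trend — adding an electron to Ca (ns²) has to open a new, higher-energy np subshell, which is unfavourable.
Note the exception: Ge has a higher electron affinity than As, contrary to the simple trend — adding an electron to As's half-filled 4p³ is unfavourable, so Ge (4p²) has the more exothermic EA.
Tabulated electron affinity (kJ/mol): K 48, Ca 2, Ge 119, As 78, Se 195, Br 325.
So from highest to lowest: Br > Se > Ge > As > K > Ca.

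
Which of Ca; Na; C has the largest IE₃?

Na

After 2 electrons have been removed, what remains? Ca²⁺ is the bare [Ar] core; Na²⁺ is already 1 electron into the core; C²⁺ still has 2 valence electrons.
Breaking into a closed-shell core is much more expensive than removing a leftover valence electron — Ca and Na have the largest IE_3 here.
The numbers (kJ/mol): Ca 4912, Na 6910, C 4620.
So the third ionization energies run C < Ca < Na.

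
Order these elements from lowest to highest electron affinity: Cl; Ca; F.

Ca, F, Cl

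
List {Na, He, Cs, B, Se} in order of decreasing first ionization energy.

He, Se, B, Na, Cs

He is in period 1, group 18; B is in period 2, group 13; Na is in period 3, group 1; Se is in period 4, group 16; Cs is in period 6, group 1.
Removing the outermost electron gets harder across a period and easier down a group.
Neither a single period nor a single group — weigh both effects.
Na > Cs: Na sits above Cs in group 1, so the down-group effect alone puts Na higher.
B > Na: relative to Na, both the across-period and down-group shifts push B's first ionization energy up.
Se > B: the two effects oppose for this pair; the across-period effect wins (941 vs 801 kJ/mol).
He > Se: both effects reinforce here, so He is clearly the higher of the two.
Approximate values (kJ/mol): He 2372, B 801, Na 496, Se 941, Cs 376.
So from highest to lowest: He > Se > B > Na > Cs.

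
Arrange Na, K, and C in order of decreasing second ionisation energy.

Na, K, C

IE_2 is the cost of taking one more electron from the +1 cation: Na⁺ is the bare [Ne] core; K⁺ is the bare [Ar] core; C⁺ still has 3 valence electrons.
Breaking into a closed-shell core is much more expensive than removing a leftover valence electron — K and Na have the largest IE_2 here.
Approximate IE_2 values (kJ/mol): Na 4562, K 3052, C 2353.
Overall IE_2 order: C < K < Na.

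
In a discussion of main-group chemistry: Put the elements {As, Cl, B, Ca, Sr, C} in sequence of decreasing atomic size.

B is in period 2, group 13; C is in period 2, group 14; Cl is in period 3, group 17; Ca is in period 4, group 2; As is in period 4, group 15; Sr is in period 5, group 2.
Atomic radius shrinks across a period as nuclear charge pulls the same shell inward, and grows down a group as new shells are added.
Neither a single period nor a single group — weigh both effects.
B > C: B lies to the left of C in period 2, so the across-period effect alone puts B larger.
Cl > B: period and group pull opposite ways; the down-group shift dominates (99 vs 85 pm).
As > Cl: both effects reinforce here, so As is clearly the larger of the two.
Ca > As: both are in period 4; the period trend gives Ca the larger value.
Sr > Ca: they share group 2; the group trend gives Sr the larger value.
For reference (pm): B 85, C 75, Cl 99, Ca 171, As 121, Sr 185.
So from largest to smallest: Sr > Ca > As > Cl > B > C.

Sr > Ca > As > Cl > B > C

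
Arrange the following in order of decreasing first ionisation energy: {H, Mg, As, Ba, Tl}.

H, As, Mg, Tl, Ba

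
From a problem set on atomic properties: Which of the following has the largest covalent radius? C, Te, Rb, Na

Rb

C is in period 2, group 14; Na is in period 3, group 1; Rb is in period 5, group 1; Te is in period 5, group 16.
Moving right in a period, electrons are added to the same shell under a stronger nuclear pull, so atoms get smaller; moving down, a new shell is opened and atoms get larger.
Neither a single period nor a single group — weigh both effects.
Te > C: period and group pull opposite ways; the down-group shift dominates (136 vs 75 pm).
Na > Te: period and group pull opposite ways; the across-period shift dominates (155 vs 136 pm).
Rb > Na: they share group 1; the group trend gives Rb the larger value.
For reference (pm): C 75, Na 155, Rb 210, Te 136.
The largest covalent radius among these belongs to Rb.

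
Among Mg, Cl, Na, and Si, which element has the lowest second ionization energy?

Mg

After 1 electron has been removed, what remains? Mg⁺ still has 1 valence electron; Cl⁺ still has 6 valence electrons; Na⁺ is the bare [Ne] core; Si⁺ still has 3 valence electrons.
Core electrons are held far more tightly than valence electrons, so Na tops the IE_2 order.
Valence configurations: Mg⁺ [Ne]3s¹, Cl⁺ [Ne]3s²3p⁴, Si⁺ [Ne]3s²3p¹.
Approximate IE_2 values (kJ/mol): Mg 1451, Cl 2298, Na 4562, Si 1577.
Overall IE_2 order: Mg < Si < Cl < Na.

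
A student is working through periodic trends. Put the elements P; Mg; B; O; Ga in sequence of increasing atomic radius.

O < B < P < Ga < Mg

B is in period 2, group 13; O is in period 2, group 16; Mg is in period 3, group 2; P is in period 3, group 15; Ga is in period 4, group 13.
Radius decreases left→right (rising Z_eff, same n) and increases top→bottom (higher n).
Neither a single period nor a single group — weigh both effects.
B > O: B lies to the left of O in period 2, so the across-period effect alone puts B larger.
P > B: the two effects oppose for this pair; the down-group effect wins (111 vs 85 pm).
Ga > P: relative to P, both the across-period and down-group shifts push Ga's atomic radius up.
Mg > Ga: period and group pull opposite ways; the across-period shift dominates (139 vs 124 pm).
Tabulated atomic radius (pm): B 85, O 63, Mg 139, P 111, Ga 124.
So from smallest to largest: O < B < P < Ga < Mg.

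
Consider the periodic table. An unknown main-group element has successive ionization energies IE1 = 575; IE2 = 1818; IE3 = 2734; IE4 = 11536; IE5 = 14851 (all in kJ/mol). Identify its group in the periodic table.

Group 13

Look for the largest jump between consecutive ionization energies: IE4/IE3 ≈ 4.2, far larger than any earlier ratio.
That jump marks the point where a core electron is being removed. So the atom has 3 valence electrons.
A main-group element with 3 valence electrons is in group 13.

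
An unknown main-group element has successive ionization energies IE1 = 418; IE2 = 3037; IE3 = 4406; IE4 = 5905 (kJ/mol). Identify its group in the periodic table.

Look for the largest jump between consecutive ionization energies: IE2/IE1 ≈ 7.3, far larger than any earlier ratio.
That jump marks the point where a core electron is being removed. So the atom has 1 valence electron.
A main-group element with 1 valence electron is in group 1.

Group 1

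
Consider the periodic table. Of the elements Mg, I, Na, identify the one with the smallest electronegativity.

Na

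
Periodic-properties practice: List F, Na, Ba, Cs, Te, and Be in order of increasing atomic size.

F < Be < Te < Na < Ba < Cs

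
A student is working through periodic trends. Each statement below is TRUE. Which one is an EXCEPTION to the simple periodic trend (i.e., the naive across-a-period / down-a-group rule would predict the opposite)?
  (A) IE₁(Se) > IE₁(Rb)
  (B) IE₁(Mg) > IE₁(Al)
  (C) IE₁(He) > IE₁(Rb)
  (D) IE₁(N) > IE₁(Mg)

(B)

The general trend: first ionisation energy increases across a period and decreases down a group.
(A) Se (period 4, group 16) vs Rb (period 5, group 1): the stated order agrees with the simple trend.
(B) Mg (period 3, group 2) vs Al (period 3, group 13): the stated order contradicts the simple trend.
(C) He (period 1, group 18) vs Rb (period 5, group 1): the stated order agrees with the simple trend.
(D) N (period 2, group 15) vs Mg (period 3, group 2): the stated order agrees with the simple trend.
The exception is (B): Al's single 3p electron is easier to remove than one from Mg's filled 3s².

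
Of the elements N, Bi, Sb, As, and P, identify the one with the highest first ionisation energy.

N

Across a period the outer electron is held more tightly (higher IE₁); down a group it sits in a higher shell, more shielded, and comes off more easily.
All are in group 15, so first ionization energy increases up the group.
The highest first ionisation energy among these belongs to N.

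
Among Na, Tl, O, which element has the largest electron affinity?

O

EA tends to increase across a period and decrease down a group, though the pattern is less regular than for IE or radius.
Here both period and group differ, so the two effects have to be weighed against each other.
Na > Tl: the two effects oppose for this pair; the down-group effect wins (53 vs 19 kJ/mol).
O > Na: relative to Na, both the across-period and down-group shifts push O's electron affinity up.
For reference (kJ/mol): O 141, Na 53, Tl 19.
The largest electron affinity among these belongs to O.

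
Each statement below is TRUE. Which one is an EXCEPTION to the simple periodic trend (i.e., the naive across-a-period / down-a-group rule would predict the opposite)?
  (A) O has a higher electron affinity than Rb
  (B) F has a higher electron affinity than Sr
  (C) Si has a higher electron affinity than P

(C)

The general trend: electron affinity increases across a period and decreases down a group.
(A) O (period 2, group 16) vs Rb (period 5, group 1): the stated order agrees with the simple trend.
(B) F (period 2, group 17) vs Sr (period 5, group 2): the stated order agrees with the simple trend.
(C) Si (period 3, group 14) vs P (period 3, group 15): the stated order contradicts the simple trend.
The exception is (C): adding an electron to P's half-filled 3p³ is unfavourable, so Si (3p²) has the more exothermic EA.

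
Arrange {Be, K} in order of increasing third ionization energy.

K < Be

Consider each +2 ion: Be²⁺ is the bare [He] core; K²⁺ is already 1 electron into the core.
All of these are removing an electron from a noble-gas core or deeper; the smaller core (lower principal quantum number) is held far more tightly, and within a period the higher nuclear charge binds the same core more tightly.
The numbers (kJ/mol): Be 14849, K 4420.
Hence IE_3: K < Be.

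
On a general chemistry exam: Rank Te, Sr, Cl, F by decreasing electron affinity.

F is in period 2, group 17; Cl is in period 3, group 17; Sr is in period 5, group 2; Te is in period 5, group 16.
Electron affinity generally becomes more exothermic across a period toward the halogens and less exothermic down a group.
Neither a single period nor a single group — weigh both effects.
Te > Sr: both are in period 5; the period trend gives Te the larger value.
F > Te: relative to Te, both the across-period and down-group shifts push F's electron affinity up.
Cl > F: this pair runs against the simple trend — see the exception note.
Note the exception: Cl has a higher electron affinity than F, contrary to the simple trend — F's small 2p subshell makes the incoming electron feel strong e⁻–e⁻ repulsion, so Cl actually releases more energy on gaining an electron.
For reference (kJ/mol): F 328, Cl 349, Sr 5, Te 190.
So from highest to lowest: Cl > F > Te > Sr.

Cl > F > Te > Sr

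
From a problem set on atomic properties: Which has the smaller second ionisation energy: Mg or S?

Mg

IE_2 is the cost of taking one more electron from the +1 cation: Mg⁺ still has 1 valence electron; S⁺ still has 5 valence electrons.
All are still removing valence electrons, so compare the +1 ions as you would atoms: IE_2 generally rises across a period (higher Z_eff) and falls down a group (larger shell), subject to the usual subshell exceptions.
Valence configurations: Mg⁺ [Ne]3s¹, S⁺ [Ne]3s²3p³.
Approximate IE_2 values (kJ/mol): Mg 1451, S 2252.
Overall IE_2 order: Mg < S.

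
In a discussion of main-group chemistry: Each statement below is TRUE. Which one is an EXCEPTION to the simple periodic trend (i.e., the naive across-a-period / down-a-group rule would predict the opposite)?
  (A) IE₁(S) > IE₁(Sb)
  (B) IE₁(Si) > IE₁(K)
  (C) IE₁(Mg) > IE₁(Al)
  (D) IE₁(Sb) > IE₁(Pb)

The general trend: first ionisation energy increases across a period and decreases down a group.
(A) S (period 3, group 16) vs Sb (period 5, group 15): the stated order agrees with the simple trend.
(B) Si (period 3, group 14) vs K (period 4, group 1): the stated order agrees with the simple trend.
(C) Mg (period 3, group 2) vs Al (period 3, group 13): the stated order contradicts the simple trend.
(D) Sb (period 5, group 15) vs Pb (period 6, group 14): the stated order agrees with the simple trend.
The exception is (C): Al's single 3p electron is easier to remove than one from Mg's filled 3s².

(C)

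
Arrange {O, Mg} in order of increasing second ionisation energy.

The second ionization energy removes an electron from the +1 ion. For each element: O⁺ still has 5 valence electrons; Mg⁺ still has 1 valence electron.
All are still removing valence electrons, so compare the +1 ions as you would atoms: IE_2 generally rises across a period (higher Z_eff) and falls down a group (larger shell), subject to the usual subshell exceptions.
Valence configurations: O⁺ [He]2s²2p³, Mg⁺ [Ne]3s¹.
Tabulated IE_2 (kJ/mol): O 3388, Mg 1451.
Putting it together, IE_2: Mg < O.

Mg, O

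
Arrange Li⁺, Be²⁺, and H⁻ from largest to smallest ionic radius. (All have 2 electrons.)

H⁻, Li⁺, Be²⁺

All of these have 2 electrons, so size is governed by nuclear charge alone: the more protons, the stronger the pull on the same electron cloud, and the smaller the ion.
Nuclear charges: Be²⁺ (Z=4), Li⁺ (Z=3), H⁻ (Z=1).
Largest to smallest: H⁻ > Li⁺ > Be²⁺.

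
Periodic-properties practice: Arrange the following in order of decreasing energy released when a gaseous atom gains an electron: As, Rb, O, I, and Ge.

I > O > Ge > As > Rb

O is in period 2, group 16; Ge is in period 4, group 14; As is in period 4, group 15; Rb is in period 5, group 1; I is in period 5, group 17.
Atoms with high Z_eff and room in the valence shell (especially the halogens) have the most exothermic electron affinities.
Neither a single period nor a single group — weigh both effects.
As > Rb: both effects reinforce here, so As is clearly the higher of the two.
Ge > As: this pair runs against the simple trend — see the exception note.
O > Ge: relative to Ge, both the across-period and down-group shifts push O's electron affinity up.
I > O: the two effects oppose for this pair; the across-period effect wins (295 vs 141 kJ/mol).
Note the exception: Ge has a higher electron affinity than As, contrary to the simple trend — adding an electron to As's half-filled 4p³ is unfavourable, so Ge (4p²) has the more exothermic EA.
Approximate values (kJ/mol): O 141, Ge 119, As 78, Rb 47, I 295.
So from highest to lowest: I > O > Ge > As > Rb.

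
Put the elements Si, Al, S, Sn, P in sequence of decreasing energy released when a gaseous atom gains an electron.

Al is in period 3, group 13; Si is in period 3, group 14; P is in period 3, group 15; S is in period 3, group 16; Sn is in period 5, group 14.
EA tends to increase across a period and decrease down a group, though the pattern is less regular than for IE or radius.
Neither a single period nor a single group — weigh both effects.
P > Al: P lies to the right of Al in period 3, so the across-period effect alone puts P higher.
Sn > P: this pair runs against the simple trend — see the exception note.
Si > Sn: Si sits above Sn in group 14, so the down-group effect alone puts Si higher.
S > Si: S lies to the right of Si in period 3, so the across-period effect alone puts S higher.
Note the exception: Sn has a higher electron affinity than P, contrary to the simple trend — adding an electron to P's half-filled np³ subshell costs electron-pairing energy.
Note the exception: Si has a higher electron affinity than P, contrary to the simple trend — adding an electron to P's half-filled 3p³ is unfavourable, so Si (3p²) has the more exothermic EA.
Tabulated electron affinity (kJ/mol): Al 42, Si 134, P 72, S 200, Sn 107.
So from highest to lowest: S > Si > Sn > P > Al.

S, Si, Sn, P, Al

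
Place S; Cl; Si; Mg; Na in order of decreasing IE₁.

Na is in period 3, group 1; Mg is in period 3, group 2; Si is in period 3, group 14; S is in period 3, group 16; Cl is in period 3, group 17.
First ionization energy rises across a period (greater Z_eff holds electrons more tightly) and falls down a group (valence electrons are farther from the nucleus).
All lie in period 3, so first ionization energy increases left to right.
So from highest to lowest: Cl > S > Si > Mg > Na.

Cl > S > Si > Mg > Na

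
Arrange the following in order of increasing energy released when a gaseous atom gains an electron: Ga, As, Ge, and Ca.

Adding an electron releases more energy for atoms nearer the top right (short of the noble gases).
All lie in period 4; the across-period trend (electron affinity increases left to right) applies, with the exception below.
Note the exception: Ge has a higher electron affinity than As, contrary to the simple trend — adding an electron to As's half-filled 4p³ is unfavourable, so Ge (4p²) has the more exothermic EA.
Approximate values (kJ/mol): Ca 2, Ga 29, Ge 119, As 78.
So from lowest to highest: Ca < Ga < As < Ge.

Ca < Ga < As < Ge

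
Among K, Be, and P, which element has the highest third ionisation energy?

IE_3 is the cost of taking one more electron from the +2 cation: K²⁺ is already 1 electron into the core; Be²⁺ is the bare [He] core; P²⁺ still has 3 valence electrons.
Core electrons are held far more tightly than valence electrons, so K and Be top the IE_3 order.
Approximate IE_3 values (kJ/mol): K 4420, Be 14849, P 2914.
Hence IE_3: P < K < Be.

Be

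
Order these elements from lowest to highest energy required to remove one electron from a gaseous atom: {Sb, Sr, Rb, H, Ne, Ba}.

Across a period the outer electron is held more tightly (higher IE₁); down a group it sits in a higher shell, more shielded, and comes off more easily.
Neither a single period nor a single group — weigh both effects.
Ba > Rb: the two effects oppose for this pair; the across-period effect wins (503 vs 403 kJ/mol).
Sr > Ba: Sr sits above Ba in group 2, so the down-group effect alone puts Sr higher.
Sb > Sr: Sb lies to the right of Sr in period 5, so the across-period effect alone puts Sb higher.
H > Sb: period and group pull opposite ways; the down-group shift dominates (1312 vs 831 kJ/mol).
Ne > H: period and group pull opposite ways; the across-period shift dominates (2081 vs 1312 kJ/mol).
For reference (kJ/mol): H 1312, Ne 2081, Rb 403, Sr 550, Sb 831, Ba 503.
So from lowest to highest: Rb < Ba < Sr < Sb < H < Ne.

Rb < Ba < Sr < Sb < H < Ne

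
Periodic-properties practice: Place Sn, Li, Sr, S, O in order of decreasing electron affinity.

Li is in period 2, group 1; O is in period 2, group 16; S is in period 3, group 16; Sr is in period 5, group 2; Sn is in period 5, group 14.
Atoms with high Z_eff and room in the valence shell (especially the halogens) have the most exothermic electron affinities.
These span different periods and groups, so the two trends combine.
Li > Sr: the two effects oppose for this pair; the down-group effect wins (60 vs 5 kJ/mol).
Sn > Li: period and group pull opposite ways; the across-period shift dominates (107 vs 60 kJ/mol).
O > Sn: relative to Sn, both the across-period and down-group shifts push O's electron affinity up.
S > O: this pair runs against the simple trend — see the exception note.
Note the exception: S has a higher electron affinity than O, contrary to the simple trend — the compact 2p subshell of O repels the added electron more than S's larger 3p does.
For reference (kJ/mol): Li 60, O 141, S 200, Sr 5, Sn 107.
So from highest to lowest: S > O > Sn > Li > Sr.

S > O > Sn > Li > Sr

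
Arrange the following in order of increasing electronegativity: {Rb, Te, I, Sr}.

Rb < Sr < Te < I

Rb is in period 5, group 1; Sr is in period 5, group 2; Te is in period 5, group 16; I is in period 5, group 17.
Smaller atoms with higher effective nuclear charge are more electronegative.
All lie in period 5, so electronegativity increases left to right.
So from lowest to highest: Rb < Sr < Te < I.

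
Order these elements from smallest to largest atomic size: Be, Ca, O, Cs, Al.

O, Be, Al, Ca, Cs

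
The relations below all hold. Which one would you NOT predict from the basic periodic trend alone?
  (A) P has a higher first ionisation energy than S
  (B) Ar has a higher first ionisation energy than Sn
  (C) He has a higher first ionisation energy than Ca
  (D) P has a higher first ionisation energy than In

(A)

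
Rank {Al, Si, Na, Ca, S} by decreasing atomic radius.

Na is in period 3, group 1; Al is in period 3, group 13; Si is in period 3, group 14; S is in period 3, group 16; Ca is in period 4, group 2.
Atomic radius shrinks across a period as nuclear charge pulls the same shell inward, and grows down a group as new shells are added.
Here both period and group differ, so the two effects have to be weighed against each other.
Si > S: Si lies to the left of S in period 3, so the across-period effect alone puts Si larger.
Al > Si: Al lies to the left of Si in period 3, so the across-period effect alone puts Al larger.
Na > Al: both are in period 3; the period trend gives Na the larger value.
Ca > Na: period and group pull opposite ways; the down-group shift dominates (171 vs 155 pm).
For reference (pm): Na 155, Al 126, Si 116, S 103, Ca 171.
So from largest to smallest: Ca > Na > Al > Si > S.

Ca > Na > Al > Si > S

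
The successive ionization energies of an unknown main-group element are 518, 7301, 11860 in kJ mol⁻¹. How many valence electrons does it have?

Look for the largest jump between consecutive ionization energies: IE2/IE1 ≈ 14.1, far larger than any earlier ratio.
That jump marks the point where a core electron is being removed. So the atom has 1 valence electron.

1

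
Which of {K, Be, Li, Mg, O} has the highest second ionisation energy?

Li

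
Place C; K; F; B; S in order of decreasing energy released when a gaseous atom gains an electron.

F, S, C, K, B

Electron affinity generally becomes more exothermic across a period toward the halogens and less exothermic down a group.
Here both period and group differ, so the two effects have to be weighed against each other.
K > B: this pair runs against the simple trend — see the exception note.
C > K: relative to K, both the across-period and down-group shifts push C's electron affinity up.
S > C: the two effects oppose for this pair; the across-period effect wins (200 vs 122 kJ/mol).
F > S: relative to S, both the across-period and down-group shifts push F's electron affinity up.
Note the exception: K has a higher electron affinity than B, contrary to the simple trend — B's ns²np¹ configuration gives only a small electron affinity — the sparsely filled np subshell binds an added electron weakly.
For reference (kJ/mol): B 27, C 122, F 328, S 200, K 48.
So from highest to lowest: F > S > C > K > B.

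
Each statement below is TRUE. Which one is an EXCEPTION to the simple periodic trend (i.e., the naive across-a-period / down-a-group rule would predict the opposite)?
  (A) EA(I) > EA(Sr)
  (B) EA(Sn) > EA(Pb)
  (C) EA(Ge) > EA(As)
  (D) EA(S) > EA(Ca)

(C)

The general trend: electron affinity increases across a period and decreases down a group.
(A) I (period 5, group 17) vs Sr (period 5, group 2): the stated order agrees with the simple trend.
(B) Sn (period 5, group 14) vs Pb (period 6, group 14): the stated order agrees with the simple trend.
(C) Ge (period 4, group 14) vs As (period 4, group 15): the stated order contradicts the simple trend.
(D) S (period 3, group 16) vs Ca (period 4, group 2): the stated order agrees with the simple trend.
The exception is (C): adding an electron to As's half-filled 4p³ is unfavourable, so Ge (4p²) has the more exothermic EA.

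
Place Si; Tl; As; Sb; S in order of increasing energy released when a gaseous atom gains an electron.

Tl, As, Sb, Si, S

Si is in period 3, group 14; S is in period 3, group 16; As is in period 4, group 15; Sb is in period 5, group 15; Tl is in period 6, group 13.
EA tends to increase across a period and decrease down a group, though the pattern is less regular than for IE or radius.
Here both period and group differ, so the two effects have to be weighed against each other.
As > Tl: relative to Tl, both the across-period and down-group shifts push As's electron affinity up.
Sb > As: this pair runs against the simple trend — see the exception note.
Si > Sb: period and group pull opposite ways; the down-group shift dominates (134 vs 103 kJ/mol).
S > Si: both are in period 3; the period trend gives S the larger value.
Note the exception: Sb has a higher electron affinity than As, contrary to the simple trend — both are half-filled np³, but the pairing/repulsion penalty for the added electron shrinks as the p orbitals become larger and more diffuse down the group, and for Sb that outweighs the weaker nuclear attraction.
For reference (kJ/mol): Si 134, S 200, As 78, Sb 103, Tl 19.
So from lowest to highest: Tl < As < Sb < Si < S.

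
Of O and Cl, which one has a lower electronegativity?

Cl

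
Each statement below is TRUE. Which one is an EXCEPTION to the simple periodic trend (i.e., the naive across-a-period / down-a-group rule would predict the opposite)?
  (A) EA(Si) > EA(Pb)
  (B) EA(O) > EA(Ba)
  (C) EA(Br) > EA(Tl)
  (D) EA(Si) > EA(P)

The general trend: electron affinity increases across a period and decreases down a group.
(A) Si (period 3, group 14) vs Pb (period 6, group 14): the stated order agrees with the simple trend.
(B) O (period 2, group 16) vs Ba (period 6, group 2): the stated order agrees with the simple trend.
(C) Br (period 4, group 17) vs Tl (period 6, group 13): the stated order agrees with the simple trend.
(D) Si (period 3, group 14) vs P (period 3, group 15): the stated order contradicts the simple trend.
The exception is (D): adding an electron to P's half-filled 3p³ is unfavourable, so Si (3p²) has the more exothermic EA.

(D)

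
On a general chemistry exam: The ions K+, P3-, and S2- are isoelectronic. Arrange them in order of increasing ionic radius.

All of these have 18 electrons, so size is governed by nuclear charge alone: the more protons, the stronger the pull on the same electron cloud, and the smaller the ion.
Nuclear charges: K+ (Z=19), S2- (Z=16), P3- (Z=15).
Smallest to largest: K+ < S2- < P3-.

K+, S2-, P3-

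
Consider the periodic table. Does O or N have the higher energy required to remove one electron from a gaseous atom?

N is in period 2, group 15; O is in period 2, group 16.
Removing the outermost electron gets harder across a period and easier down a group.
All lie in period 2; the across-period trend (first ionization energy increases left to right) applies, with the exception below.
Note the exception: N has a higher first ionization energy than O, contrary to the simple trend — pairing an electron in O's 2p⁴ costs repulsion energy, so O ionizes more easily than half-filled N (2p³).
Approximate values (kJ/mol): N 1402, O 1314.
So N has the higher energy required to remove one electron from a gaseous atom (N > O).

N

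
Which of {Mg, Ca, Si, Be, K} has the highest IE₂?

K

The second ionization energy removes an electron from the +1 ion. For each element: Mg⁺ still has 1 valence electron; Ca⁺ still has 1 valence electron; Si⁺ still has 3 valence electrons; Be⁺ still has 1 valence electron; K⁺ is the bare [Ar] core.
Pulling an electron out of a noble-gas core costs far more than removing a remaining valence electron, so K sits at the high end of IE_2.
Valence configurations: Mg⁺ [Ne]3s¹, Ca⁺ [Ar]4s¹, Si⁺ [Ne]3s²3p¹, Be⁺ [He]2s¹.
Approximate IE_2 values (kJ/mol): Mg 1451, Ca 1145, Si 1577, Be 1757, K 3052.
So the second ionization energies run Ca < Mg < Si < Be < K.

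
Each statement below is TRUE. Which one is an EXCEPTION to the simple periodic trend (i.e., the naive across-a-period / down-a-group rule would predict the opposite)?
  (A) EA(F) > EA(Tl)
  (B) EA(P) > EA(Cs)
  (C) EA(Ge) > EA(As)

(C)

The general trend: electron affinity increases across a period and decreases down a group.
(A) F (period 2, group 17) vs Tl (period 6, group 13): the stated order agrees with the simple trend.
(B) P (period 3, group 15) vs Cs (period 6, group 1): the stated order agrees with the simple trend.
(C) Ge (period 4, group 14) vs As (period 4, group 15): the stated order contradicts the simple trend.
The exception is (C): adding an electron to As's half-filled 4p³ is unfavourable, so Ge (4p²) has the more exothermic EA.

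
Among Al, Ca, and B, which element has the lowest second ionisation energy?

Consider each +1 ion: Al⁺ still has 2 valence electrons; Ca⁺ still has 1 valence electron; B⁺ still has 2 valence electrons.
All are still removing valence electrons, so compare the +1 ions as you would atoms: IE_2 generally rises across a period (higher Z_eff) and falls down a group (larger shell), subject to the usual subshell exceptions.
Valence configurations: Al⁺ [Ne]3s², Ca⁺ [Ar]4s¹, B⁺ [He]2s².
Approximate IE_2 values (kJ/mol): Al 1817, Ca 1145, B 2427.
Hence IE_2: Ca < Al < B.

Ca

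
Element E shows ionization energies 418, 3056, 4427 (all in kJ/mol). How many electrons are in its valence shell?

Look for the largest jump between consecutive ionization energies: IE2/IE1 ≈ 7.3, far larger than any earlier ratio.
That jump marks the point where a core electron is being removed. So the atom has 1 valence electron.

1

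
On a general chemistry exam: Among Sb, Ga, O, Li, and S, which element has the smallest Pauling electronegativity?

Li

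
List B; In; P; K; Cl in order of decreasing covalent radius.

Radius decreases left→right (rising Z_eff, same n) and increases top→bottom (higher n).
Neither a single period nor a single group — weigh both effects.
Cl > B: period and group pull opposite ways; the down-group shift dominates (99 vs 85 pm).
P > Cl: P lies to the left of Cl in period 3, so the across-period effect alone puts P larger.
In > P: both effects reinforce here, so In is clearly the larger of the two.
K > In: period and group pull opposite ways; the across-period shift dominates (196 vs 142 pm).
For reference (pm): B 85, P 111, Cl 99, K 196, In 142.
So from largest to smallest: K > In > P > Cl > B.

K > In > P > Cl > B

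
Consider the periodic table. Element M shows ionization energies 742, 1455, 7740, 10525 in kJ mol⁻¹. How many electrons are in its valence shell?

Look for the largest jump between consecutive ionization energies: IE3/IE2 ≈ 5.3, far larger than any earlier ratio.
That jump marks the point where a core electron is being removed. So the atom has 2 valence electrons.

2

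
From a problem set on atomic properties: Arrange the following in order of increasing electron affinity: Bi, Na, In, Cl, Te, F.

In < Na < Bi < Te < F < Cl

F is in period 2, group 17; Na is in period 3, group 1; Cl is in period 3, group 17; In is in period 5, group 13; Te is in period 5, group 16; Bi is in period 6, group 15.
Atoms with high Z_eff and room in the valence shell (especially the halogens) have the most exothermic electron affinities.
Here both period and group differ, so the two effects have to be weighed against each other.
Na > In: period and group pull opposite ways; the down-group shift dominates (53 vs 29 kJ/mol).
Bi > Na: the two effects oppose for this pair; the across-period effect wins (91 vs 53 kJ/mol).
Te > Bi: both effects reinforce here, so Te is clearly the higher of the two.
F > Te: both effects reinforce here, so F is clearly the higher of the two.
Cl > F: this pair runs against the simple trend — see the exception note.
Note the exception: Cl has a higher electron affinity than F, contrary to the simple trend — F's small 2p subshell makes the incoming electron feel strong e⁻–e⁻ repulsion, so Cl actually releases more energy on gaining an electron.
Approximate values (kJ/mol): F 328, Na 53, Cl 349, In 29, Te 190, Bi 91.
So from lowest to highest: In < Na < Bi < Te < F < Cl.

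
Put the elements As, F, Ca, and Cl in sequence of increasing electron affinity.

F is in period 2, group 17; Cl is in period 3, group 17; Ca is in period 4, group 2; As is in period 4, group 15.
EA tends to increase across a period and decrease down a group, though the pattern is less regular than for IE or radius.
Neither a single period nor a single group — weigh both effects.
As > Ca: both are in period 4; the period trend gives As the larger value.
F > As: relative to As, both the across-period and down-group shifts push F's electron affinity up.
Cl > F: this pair runs against the simple trend — see the exception note.
Note the exception: Cl has a higher electron affinity than F, contrary to the simple trend — F's small 2p subshell makes the incoming electron feel strong e⁻–e⁻ repulsion, so Cl actually releases more energy on gaining an electron.
Approximate values (kJ/mol): F 328, Cl 349, Ca 2, As 78.
So from lowest to highest: Ca < As < F < Cl.

Ca < As < F < Cl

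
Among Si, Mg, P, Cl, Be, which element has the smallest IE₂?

Mg

The second ionization energy removes an electron from the +1 ion. For each element: Si⁺ still has 3 valence electrons; Mg⁺ still has 1 valence electron; P⁺ still has 4 valence electrons; Cl⁺ still has 6 valence electrons; Be⁺ still has 1 valence electron.
All are still removing valence electrons, so compare the +1 ions as you would atoms: IE_2 generally rises across a period (higher Z_eff) and falls down a group (larger shell), subject to the usual subshell exceptions.
Valence configurations: Si⁺ [Ne]3s²3p¹, Mg⁺ [Ne]3s¹, P⁺ [Ne]3s²3p², Cl⁺ [Ne]3s²3p⁴, Be⁺ [He]2s¹.
Approximate IE_2 values (kJ/mol): Si 1577, Mg 1451, P 1907, Cl 2298, Be 1757.
So the second ionization energies run Mg < Si < Be < P < Cl.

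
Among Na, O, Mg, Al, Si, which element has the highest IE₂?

Na

IE_2 is the cost of taking one more electron from the +1 cation: Na⁺ is the bare [Ne] core; O⁺ still has 5 valence electrons; Mg⁺ still has 1 valence electron; Al⁺ still has 2 valence electrons; Si⁺ still has 3 valence electrons.
Pulling an electron out of a noble-gas core costs far more than removing a remaining valence electron, so Na sits at the high end of IE_2.
Valence configurations: O⁺ [He]2s²2p³, Mg⁺ [Ne]3s¹, Al⁺ [Ne]3s², Si⁺ [Ne]3s²3p¹.
Si⁺ loses a lone 3p electron whereas Al⁺ must break into a filled 3s² pair, so IE_2(Al) > IE_2(Si) even though Si has the higher nuclear charge.
Tabulated IE_2 (kJ/mol): Na 4562, O 3388, Mg 1451, Al 1817, Si 1577.
So the second ionization energies run Mg < Si < Al < O < Na.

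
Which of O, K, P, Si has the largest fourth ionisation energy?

O

Consider each +3 ion: O³⁺ still has 3 valence electrons; K³⁺ is already 2 electrons into the core; P³⁺ still has 2 valence electrons; Si³⁺ still has 1 valence electron.
Usually core removal costs more than valence removal, but here the competition is close: a tightly held n=2 valence electron can cost more to remove than an n=3 core electron, so the actual values have to decide it.
Valence configurations: O³⁺ [He]2s²2p¹, P³⁺ [Ne]3s², Si³⁺ [Ne]3s¹.
Approximate IE_4 values (kJ/mol): O 7469, K 5877, P 4964, Si 4356.
Overall IE_4 order: Si < P < K < O.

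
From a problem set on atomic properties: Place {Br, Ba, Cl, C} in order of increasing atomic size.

Atomic radius shrinks across a period as nuclear charge pulls the same shell inward, and grows down a group as new shells are added.
Here both period and group differ, so the two effects have to be weighed against each other.
Cl > C: period and group pull opposite ways; the down-group shift dominates (99 vs 75 pm).
Br > Cl: they share group 17; the group trend gives Br the larger value.
Ba > Br: both effects reinforce here, so Ba is clearly the larger of the two.
Approximate values (pm): C 75, Cl 99, Br 114, Ba 196.
So from smallest to largest: C < Cl < Br < Ba.

C < Cl < Br < Ba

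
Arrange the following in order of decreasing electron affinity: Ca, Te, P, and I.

I, Te, P, Ca

P is in period 3, group 15; Ca is in period 4, group 2; Te is in period 5, group 16; I is in period 5, group 17.
Atoms with high Z_eff and room in the valence shell (especially the halogens) have the most exothermic electron affinities.
These span different periods and groups, so the two trends combine.
P > Ca: relative to Ca, both the across-period and down-group shifts push P's electron affinity up.
Te > P: the two effects oppose for this pair; the across-period effect wins (190 vs 72 kJ/mol).
I > Te: both are in period 5; the period trend gives I the larger value.
Tabulated electron affinity (kJ/mol): P 72, Ca 2, Te 190, I 295.
So from highest to lowest: I > Te > P > Ca.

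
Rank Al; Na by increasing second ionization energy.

Al, Na

IE_2 is the cost of taking one more electron from the +1 cation: Al⁺ still has 2 valence electrons; Na⁺ is the bare [Ne] core.
Breaking into a closed-shell core is much more expensive than removing a leftover valence electron — Na has the largest IE_2 here.
Tabulated IE_2 (kJ/mol): Al 1817, Na 4562.
So the second ionization energies run Al < Na.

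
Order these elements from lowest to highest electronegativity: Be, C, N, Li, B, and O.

Li is in period 2, group 1; Be is in period 2, group 2; B is in period 2, group 13; C is in period 2, group 14; N is in period 2, group 15; O is in period 2, group 16.
Atoms toward the upper right of the periodic table pull bonding electrons most strongly.
All lie in period 2, so electronegativity increases left to right.
So from lowest to highest: Li < Be < B < C < N < O.

Li < Be < B < C < N < O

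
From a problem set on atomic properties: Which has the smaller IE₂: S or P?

P

Consider each +1 ion: S⁺ still has 5 valence electrons; P⁺ still has 4 valence electrons.
All are still removing valence electrons, so compare the +1 ions as you would atoms: IE_2 generally rises across a period (higher Z_eff) and falls down a group (larger shell), subject to the usual subshell exceptions.
Valence configurations: S⁺ [Ne]3s²3p³, P⁺ [Ne]3s²3p².
The numbers (kJ/mol): S 2252, P 1907.
Hence IE_2: P < S.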